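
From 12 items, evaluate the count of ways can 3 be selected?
C(12,3) = 12! / (3! × (12-3)!)
         = 12! / (3! × 9!)
         = 220
Final answer: 220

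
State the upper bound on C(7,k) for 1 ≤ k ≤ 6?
35

Solution: C(7,k) is maximised at the centre of the row: C(7,3) = 35.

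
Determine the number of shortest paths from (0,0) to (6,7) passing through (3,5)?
To (3,5): C(8,3)=56. From there: C(5,3)=10. Total: 560.

Answer: 560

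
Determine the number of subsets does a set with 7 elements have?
128

Explanation: Each element can be included or excluded: 2^7 = 128.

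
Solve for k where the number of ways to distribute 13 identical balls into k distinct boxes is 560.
4
Stars and bars: the count is C(13+k−1, k−1), increasing in k. k=2: C(14,1) = 14, k=3: C(15,2) = 105, k=4: C(16,3) = 560 ✓. So k = 4.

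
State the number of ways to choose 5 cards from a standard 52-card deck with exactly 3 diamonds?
211,926

13 diamonds and 39 non-diamonds: C(13,3) × C(39,2) = 286 × 741 = 211,926.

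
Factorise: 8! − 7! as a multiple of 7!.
7 × 7! = 35,280

Working:
8! − 7! = 8·7! − 7! = (8 − 1)·7! = 7 × 7! = 35,280.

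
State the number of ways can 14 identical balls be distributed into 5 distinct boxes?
C(14+5-1, 5-1) = C(18, 4) = 3,060.

Answer: 3,060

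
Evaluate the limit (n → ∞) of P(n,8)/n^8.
1

Solution: P(n,8) = n(n-1)···(n-7) ≈ n^8 for large n. Limit = 1.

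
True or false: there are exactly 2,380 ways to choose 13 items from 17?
True

Working:
C(17,13) = 2,380.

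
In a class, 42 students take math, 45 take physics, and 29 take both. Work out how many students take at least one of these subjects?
58

|A∪B| = |A|+|B|-|A∩B| = 42+45-29 = 58.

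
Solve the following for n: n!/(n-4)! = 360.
6

Working:
n!/(n-4)! = n×(n-1)×(n-2)×(n-3), a product of 4 consecutive integers ≈ (n−1.5)^4. 360^(1/4) + 1.5 ≈ 5.9; check n = 6: 6×5×4×3 = 360 ✓. So n = 6.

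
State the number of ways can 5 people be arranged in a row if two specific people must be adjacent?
48

Reasoning: Treat pair as unit: (5-1)! arrangements × 2 internal orders = 48.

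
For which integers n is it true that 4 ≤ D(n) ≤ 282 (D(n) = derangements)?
4, 5, 6

Explanation: Using D(n) = (n−1)[D(n−1) + D(n−2)] with D(1)=0, D(2)=1: D(3)=2; D(4)=9; D(5)=44; D(6)=265; D(7)=1,854. So valid n = 4, 5, 6.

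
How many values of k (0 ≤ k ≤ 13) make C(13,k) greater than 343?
6

Row 13 is unimodal and symmetric about k=13/2. C(13,3)=286 ≤ 343; C(13,4)=715 > 343; by symmetry C(13,k) > 343 for k = 4..9. That's 9 - 4 + 1 = 6 values.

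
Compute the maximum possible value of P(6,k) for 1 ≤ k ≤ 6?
P(6,k) increases in k, so maximum at k = 6: 6! = 720.

Answer: 720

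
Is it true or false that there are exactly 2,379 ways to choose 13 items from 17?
False

Reasoning: C(17,13) = 2,380 ≠ 2379.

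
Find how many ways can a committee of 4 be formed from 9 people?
126

Working:
C(9,4) = 9! / (4! × (9-4)!)
         = 9! / (4! × 5!)
         = 126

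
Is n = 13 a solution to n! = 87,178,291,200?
No

Explanation: 13! = 13·12! = 13·479,001,600 = 6,227,020,800, which does not equal 87,178,291,200.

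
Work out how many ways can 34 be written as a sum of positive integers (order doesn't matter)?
12,310

Solution: Pentagonal recurrence p(n) = p(n−1) + p(n−2) − p(n−5) − p(n−7) + …: p(34) = p(33) + p(32) − p(29) − p(27) + p(22) + p(19) − p(12) − p(8) = 10,143 + 8,349 − 4,565 − 3,010 + 1,002 + 490 − 77 − 22 = 12,310.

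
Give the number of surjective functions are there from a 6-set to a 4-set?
1,560

Reasoning: Onto functions = 4! × S(6,4)
First compute S(6,4) via recurrence:
Using the Stirling recurrence: S(n,k) = k·S(n-1,k) + S(n-1,k-1)
S(6,4) = 4·S(5,4) + S(5,3)
         = 4·10 + 25
         = 40 + 25
         = 65
Then: 24 × 65 = 1,560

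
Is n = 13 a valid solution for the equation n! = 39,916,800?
No

Reasoning: 13! = 13·12! = 13·479,001,600 = 6,227,020,800, which does not equal 39,916,800.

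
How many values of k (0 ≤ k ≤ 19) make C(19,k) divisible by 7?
Checking C(19,k) mod 7 for k = 0..19: divisible at k = 6, 13. That's 2 values.
Final answer: 2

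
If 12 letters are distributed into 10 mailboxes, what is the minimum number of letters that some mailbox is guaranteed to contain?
2

Reasoning: Pigeonhole: ⌈12/10⌉ = 2.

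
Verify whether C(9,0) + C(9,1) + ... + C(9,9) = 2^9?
True

Binomial theorem with x = y = 1: Σ C(9,i) = (1+1)^9 = 2^9 = 512. The statement holds.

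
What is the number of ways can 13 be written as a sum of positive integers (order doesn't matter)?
101

Reasoning: Pentagonal recurrence p(n) = p(n−1) + p(n−2) − p(n−5) − p(n−7) + …: p(13) = p(12) + p(11) − p(8) − p(6) + p(1) = 77 + 56 − 22 − 11 + 1 = 101.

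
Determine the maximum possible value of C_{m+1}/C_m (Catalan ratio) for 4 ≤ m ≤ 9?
38/11

Reasoning: C_{m+1}/C_m = 2(2m+1)/(m+2), which increases with m. Maximum at m = 9: 2·19/11 = 38/11.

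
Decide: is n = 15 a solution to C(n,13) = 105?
C(15,13) = 15·14·13·12·11·10·9·8·7·6·5·4·3/13! = 653,837,184,000/6,227,020,800 = 105, which equals 105.

Answer: Yes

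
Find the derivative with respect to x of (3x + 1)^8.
24(3x + 1)^7

Chain rule: 8(3x+1)^{7} × 3 = 24(3x+1)^{7}.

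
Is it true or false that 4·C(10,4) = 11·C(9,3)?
False

Solution: Absorption identity k·C(n,k) = n·C(n-1,k-1). LHS = 4·210 = 840; RHS = 11·84 = 924.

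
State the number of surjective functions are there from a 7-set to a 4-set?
8,400

Onto functions = 4! × S(7,4)
First compute S(7,4) via recurrence:
Using the Stirling recurrence: S(n,k) = k·S(n-1,k) + S(n-1,k-1)
S(7,4) = 4·S(6,4) + S(6,3)
         = 4·65 + 90
         = 260 + 90
         = 350
Then: 24 × 350 = 8,400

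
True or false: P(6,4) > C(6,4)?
True

Solution: P(6,4) = 360 and C(6,4) = 15; P(n,r) = r! × C(n,r) so P > C whenever r ≥ 2.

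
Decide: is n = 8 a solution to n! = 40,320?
8! = 8·7! = 8·5,040 = 40,320, which equals 40,320.

Answer: Yes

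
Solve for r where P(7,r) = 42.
2

Solution: P(7,r) = 7·6·…·(7−r+1), a product of r factors. Multiplying down from 7: 7 = 7; 7·6 = 42 ✓ (2 factors). So r = 2.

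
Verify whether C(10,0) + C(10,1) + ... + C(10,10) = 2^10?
Binomial theorem with x = y = 1: Σ C(10,i) = (1+1)^10 = 2^10 = 1,024. The statement holds.

Answer: True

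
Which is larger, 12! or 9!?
12!=479,001,600, 9!=362,880. 12! > 9!.
Final answer: 12!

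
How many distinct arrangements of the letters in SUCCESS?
Word has 7 letters (S=3, U=1, C=2, E=1). Arrangements: 7!/Π(k!) = 420.
Final answer: 420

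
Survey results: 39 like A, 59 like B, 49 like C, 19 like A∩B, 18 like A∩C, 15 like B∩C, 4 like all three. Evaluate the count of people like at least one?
99

Reasoning: |A∪B∪C| = 39+59+49-19-18-15+4 = 99.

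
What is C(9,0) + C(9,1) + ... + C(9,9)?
512

Sum of binomial coefficients = 2^9 = 512.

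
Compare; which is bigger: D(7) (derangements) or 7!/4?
D(7)

Solution: D(7) = (7-1)·[D(6) + D(5)] = 6·[265 + 44] = 1,854; 7!/4 = 5,040/4 = 1,260.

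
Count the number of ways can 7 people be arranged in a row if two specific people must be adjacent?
1,440

Solution: Treat pair as unit: (7-1)! arrangements × 2 internal orders = 1,440.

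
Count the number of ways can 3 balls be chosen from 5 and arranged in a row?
60

P(5,3) = 5!/(5-3)! = 60.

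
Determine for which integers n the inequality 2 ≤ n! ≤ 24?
2, 3, 4

Reasoning: n! is strictly increasing; 2! = 2 and 4! = 24, so valid n = 2, 3, 4.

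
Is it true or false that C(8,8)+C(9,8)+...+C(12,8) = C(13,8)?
Hockey stick identity gives Σ = C(13,9) = 715; RHS C(13,8) = 1,287.
Final answer: False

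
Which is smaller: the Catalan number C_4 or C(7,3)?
C_4

Working:
C_4 = C(8,4)/(4+1) = 70/5 = 14; C(7,3) = 35.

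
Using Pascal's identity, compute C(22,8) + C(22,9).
817,190

Explanation: C(22,8) + C(22,9) = C(23,9) = 817,190.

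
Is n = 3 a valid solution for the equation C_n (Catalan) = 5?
C_3 = C(6,3)/(3+1) = 20/4 = 5, which equals 5.

Answer: Yes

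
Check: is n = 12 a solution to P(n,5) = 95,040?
P(12,5) = 12·11·10·9·8 = 95,040, which equals 95,040.

Answer: Yes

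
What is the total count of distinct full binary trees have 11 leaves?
16,796

Explanation: Using the Catalan number formula: C_n = C(2n, n) / (n+1)
C_10 = C(20, 10) / (10+1)
     = 184756 / 11
     = 16,796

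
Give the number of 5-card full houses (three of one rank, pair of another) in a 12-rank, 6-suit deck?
39,600

Solution: Triple rank: 12. Triple suits: C(6,3)=20. Pair rank: 11. Pair suits: C(6,2)=15. Total: 39,600.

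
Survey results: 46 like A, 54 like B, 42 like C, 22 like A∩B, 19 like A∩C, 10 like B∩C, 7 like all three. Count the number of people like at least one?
|A∪B∪C| = 46+54+42-22-19-10+7 = 98.

Answer: 98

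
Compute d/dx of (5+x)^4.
4(5+x)^3

Working:
Using the power rule: d/dx (5+x)^4 = 4(5+x)^{3}.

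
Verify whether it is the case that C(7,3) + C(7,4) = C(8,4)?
True

Working:
Pascal's identity: LHS = 35 + 35 = 70; RHS = C(8,4) = 70. Both sides agree, so the statement holds.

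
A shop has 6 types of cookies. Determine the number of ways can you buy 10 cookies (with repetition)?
Stars and bars: C(10+6-1, 10) = C(15, 10) = 3,003.

Answer: 3,003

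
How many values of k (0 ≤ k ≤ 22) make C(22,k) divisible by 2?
Checking C(22,k) mod 2 for k = 0..22: divisible at k = 1, 3, 5, 7, 8, 9, 10, 11, 12, 13, 14, 15, 17, 19, 21. That's 15 values.

Answer: 15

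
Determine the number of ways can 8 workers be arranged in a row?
40,320

Explanation: Arrangements of 8 distinct objects: 8! = 40,320.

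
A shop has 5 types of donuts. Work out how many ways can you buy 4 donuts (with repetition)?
70

Solution: Stars and bars: C(4+5-1, 4) = C(8, 4) = 70.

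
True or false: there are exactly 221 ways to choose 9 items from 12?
False

Reasoning: C(12,9) = 220 ≠ 221.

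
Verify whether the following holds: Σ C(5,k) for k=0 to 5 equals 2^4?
False

Working:
Binomial theorem: Σ C(5,k) = (1+1)^5 = 2^5 = 32; RHS 2^4 = 16.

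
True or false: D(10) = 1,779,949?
Derangements of 10 elements: D(10) = (10-1)·[D(9) + D(8)] = 9·[133,496 + 14,833] = 1,334,961.
Final answer: False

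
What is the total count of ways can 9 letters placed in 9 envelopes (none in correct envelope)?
133,496

Working:
Using D(n) = (n-1)[D(n-1) + D(n-2)]:
D(9) = (9-1) × [D(8) + D(7)]
      = 8 × [14833 + 1854]
      = 8 × 16687
      = 133,496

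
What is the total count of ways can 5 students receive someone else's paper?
44

Using D(n) = (n-1)[D(n-1) + D(n-2)]:
D(5) = (5-1) × [D(4) + D(3)]
      = 4 × [9 + 2]
      = 4 × 11
      = 44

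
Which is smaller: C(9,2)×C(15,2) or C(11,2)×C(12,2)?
C(11,2)×C(12,2)

Explanation: C(9,2)×C(15,2)=3,780, C(11,2)×C(12,2)=3,630.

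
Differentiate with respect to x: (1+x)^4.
4(1+x)^3

Working:
Using the power rule: d/dx (1+x)^4 = 4(1+x)^{3}.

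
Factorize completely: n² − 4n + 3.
(n − 1)(n − 3)

Solution: Seek roots whose sum is 4 and product is 3: (1, 3). So n² − 4n + 3 = (n − 1)(n − 3).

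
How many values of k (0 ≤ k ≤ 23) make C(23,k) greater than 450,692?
8

Row 23 is unimodal and symmetric about k=23/2. C(23,7)=245,157 ≤ 450,692; C(23,8)=490,314 > 450,692; by symmetry C(23,k) > 450,692 for k = 8..15. That's 15 - 8 + 1 = 8 values.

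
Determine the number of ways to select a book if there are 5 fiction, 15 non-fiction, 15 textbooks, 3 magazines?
38
By the addition principle: 5 + 15 + 15 + 3 = 38.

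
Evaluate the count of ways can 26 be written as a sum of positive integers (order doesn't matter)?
2,436

Explanation: Pentagonal recurrence p(n) = p(n−1) + p(n−2) − p(n−5) − p(n−7) + …: p(26) = p(25) + p(24) − p(21) − p(19) + p(14) + p(11) − p(4) − p(0) = 1,958 + 1,575 − 792 − 490 + 135 + 56 − 5 − 1 = 2,436.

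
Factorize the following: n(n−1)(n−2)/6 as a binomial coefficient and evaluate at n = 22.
C(n,3); C(22,3) = 1,540

Solution: n(n−1)(n−2)/6 = n!/(3!(n−3)!) = C(n,3). At n = 22: C(22,3) = 1,540.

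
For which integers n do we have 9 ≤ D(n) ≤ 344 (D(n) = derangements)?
4, 5, 6

Solution: Using D(n) = (n−1)[D(n−1) + D(n−2)] with D(1)=0, D(2)=1: D(3)=2; D(4)=9; D(5)=44; D(6)=265; D(7)=1,854. So valid n = 4, 5, 6.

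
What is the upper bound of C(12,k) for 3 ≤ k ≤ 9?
C(12,k) is maximised at the centre of the row: C(12,6) = 924.

Answer: 924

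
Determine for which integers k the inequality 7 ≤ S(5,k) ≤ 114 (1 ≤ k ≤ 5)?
2, 3, 4

Solution: S(5,1)=1; S(5,2)=15; S(5,3)=25; S(5,4)=10; S(5,5)=1. So valid k = 2, 3, 4.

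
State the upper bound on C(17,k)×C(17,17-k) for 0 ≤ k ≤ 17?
590,976,100

Explanation: C(17,k)·C(17,17-k) = C(17,k)², maximised at the centre k = 8: C(17,8)² = 590,976,100.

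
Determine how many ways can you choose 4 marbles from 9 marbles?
126

Reasoning: C(9,4) = 9! / (4! × (9-4)!)
         = 9! / (4! × 5!)
         = 126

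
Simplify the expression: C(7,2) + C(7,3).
56

Reasoning: By Pascal's identity: C(8,3) = 56.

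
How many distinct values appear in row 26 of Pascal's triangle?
14

Row 26 has entries C(26,0)..C(26,26); by symmetry C(26,k)=C(26,26-k), giving 14 distinct values.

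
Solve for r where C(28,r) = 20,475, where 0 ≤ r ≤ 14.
4

C(28,r) is increasing for 0 ≤ r ≤ 14. Stepping up (C(28,r+1) = C(28,r)·(28−r)/(r+1)): C(28,1) = 28, C(28,2) = 378, C(28,3) = 3,276, C(28,4) = 20,475 ✓. So r = 4.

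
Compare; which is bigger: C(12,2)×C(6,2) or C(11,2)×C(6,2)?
C(12,2)×C(6,2)

Reasoning: C(12,2)×C(6,2)=990, C(11,2)×C(6,2)=825.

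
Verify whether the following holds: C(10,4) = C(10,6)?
True

Explanation: Symmetry C(n,k) = C(n,n-k): C(10,4) = 210 and C(10,6) = 210. Both sides agree, so the statement holds.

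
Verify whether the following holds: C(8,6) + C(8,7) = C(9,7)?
Pascal's identity: LHS = 28 + 8 = 36; RHS = C(9,7) = 36. Both sides agree, so the statement holds.
Final answer: True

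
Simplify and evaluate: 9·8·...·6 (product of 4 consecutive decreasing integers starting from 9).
This is P(9,4) = 9!/(5)! = 3,024.
Final answer: 3,024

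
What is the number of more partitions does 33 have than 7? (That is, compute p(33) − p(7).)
10,128

Solution: Pentagonal recurrence p(n) = p(n−1) + p(n−2) − p(n−5) − p(n−7) + …: p(33) = p(32) + p(31) − p(28) − p(26) + p(21) + p(18) − p(11) − p(7) = 8,349 + 6,842 − 3,718 − 2,436 + 792 + 385 − 56 − 15 = 10,143.
p(7) = p(6) + p(5) − p(2) − p(0) = 11 + 7 − 2 − 1 = 15.
Difference = 10,143 − 15 = 10,128.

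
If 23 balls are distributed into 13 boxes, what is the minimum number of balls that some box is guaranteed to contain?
2

Explanation: Pigeonhole: ⌈23/13⌉ = 2.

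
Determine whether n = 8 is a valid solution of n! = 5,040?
No

Explanation: 8! = 8·7! = 8·5,040 = 40,320, which does not equal 5,040.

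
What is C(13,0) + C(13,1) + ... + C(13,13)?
8,192
Sum of binomial coefficients = 2^13 = 8,192.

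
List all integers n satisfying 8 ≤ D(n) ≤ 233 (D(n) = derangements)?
4, 5

Using D(n) = (n−1)[D(n−1) + D(n−2)] with D(1)=0, D(2)=1: D(3)=2; D(4)=9; D(5)=44; D(6)=265. So valid n = 4, 5.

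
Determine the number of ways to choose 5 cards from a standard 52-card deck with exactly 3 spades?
13 spades and 39 non-spades: C(13,3) × C(39,2) = 286 × 741 = 211,926.
Final answer: 211,926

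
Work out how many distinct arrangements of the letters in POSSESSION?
75,600

Working:
Word has 10 letters (P=1, O=2, S=4, E=1, I=1, N=1). Arrangements: 10!/Π(k!) = 75,600.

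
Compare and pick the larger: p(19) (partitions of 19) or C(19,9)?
C(19,9)

Pentagonal recurrence p(n) = p(n−1) + p(n−2) − p(n−5) − p(n−7) + …: p(19) = p(18) + p(17) − p(14) − p(12) + p(7) + p(4) = 385 + 297 − 135 − 77 + 15 + 5 = 490; C(19,9) = 92,378.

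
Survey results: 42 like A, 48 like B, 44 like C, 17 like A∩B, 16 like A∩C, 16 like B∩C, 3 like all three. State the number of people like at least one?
88
|A∪B∪C| = 42+48+44-17-16-16+3 = 88.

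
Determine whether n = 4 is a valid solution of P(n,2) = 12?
P(4,2) = 4·3 = 12, which equals 12.
Final answer: Yes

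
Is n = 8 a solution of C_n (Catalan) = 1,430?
Yes

C_8 = C(16,8)/(8+1) = 12,870/9 = 1,430, which equals 1,430.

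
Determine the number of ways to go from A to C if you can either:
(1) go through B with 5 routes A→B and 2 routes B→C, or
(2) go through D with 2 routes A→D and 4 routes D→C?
Route via B: 5×2=10. Route via D: 2×4=8. Total: 18.

Answer: 18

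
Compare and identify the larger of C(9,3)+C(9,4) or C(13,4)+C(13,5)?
C(13,4)+C(13,5)

Explanation: First=210, Second=2,002.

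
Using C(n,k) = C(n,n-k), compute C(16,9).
C(16,9) = C(16,7) = 11,440.
Final answer: 11,440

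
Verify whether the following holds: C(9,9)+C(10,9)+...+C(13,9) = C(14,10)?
True

Hockey stick identity gives Σ = C(14,10) = 1,001; RHS C(14,10) = 1,001.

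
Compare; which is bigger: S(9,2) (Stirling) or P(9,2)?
S(9,2)

Explanation: S(9,2) = 2·S(8,2) + S(8,1) = 2·127 + 1 = 255; P(9,2) = 72.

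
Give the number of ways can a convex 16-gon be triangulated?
Using the Catalan number formula: C_n = C(2n, n) / (n+1)
C_14 = C(28, 14) / (14+1)
     = 40116600 / 15
     = 2,674,440

Answer: 2,674,440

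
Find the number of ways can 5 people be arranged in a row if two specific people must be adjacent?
48

Treat pair as unit: (5-1)! arrangements × 2 internal orders = 48.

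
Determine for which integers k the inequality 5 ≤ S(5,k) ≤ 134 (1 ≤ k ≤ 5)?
2, 3, 4

S(5,1)=1; S(5,2)=15; S(5,3)=25; S(5,4)=10; S(5,5)=1. So valid k = 2, 3, 4.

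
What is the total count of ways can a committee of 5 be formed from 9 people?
126
C(9,5) = 9! / (5! × (9-5)!)
         = 9! / (5! × 4!)
         = 126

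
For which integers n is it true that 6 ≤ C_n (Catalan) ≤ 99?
C_3=5; C_4=14; C_5=42; C_6=132. So valid n = 4, 5.
Final answer: 4, 5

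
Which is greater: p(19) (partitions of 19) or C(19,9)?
C(19,9)
Pentagonal recurrence p(n) = p(n−1) + p(n−2) − p(n−5) − p(n−7) + …: p(19) = p(18) + p(17) − p(14) − p(12) + p(7) + p(4) = 385 + 297 − 135 − 77 + 15 + 5 = 490; C(19,9) = 92,378.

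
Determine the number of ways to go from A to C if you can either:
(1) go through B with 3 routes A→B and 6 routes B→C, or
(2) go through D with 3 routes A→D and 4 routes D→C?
Route via B: 3×6=18. Route via D: 3×4=12. Total: 30.

Answer: 30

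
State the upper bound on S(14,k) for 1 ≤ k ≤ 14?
Row S(14,k) for k = 1..14 (via S(n,k) = k·S(n−1,k) + S(n−1,k−1)): 1, 8,191, 788,970, 10,391,745, 40,075,035, 63,436,373, 49,329,280, 20,912,320, 5,135,130, 752,752, 66,066, 3,367, 91, 1. The row is unimodal; maximum at k = 6: 63,436,373.
Final answer: 63,436,373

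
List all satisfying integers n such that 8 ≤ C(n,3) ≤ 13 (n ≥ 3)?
5

Solution: C(4,3)=4; C(5,3)=10; C(6,3)=20. So valid n = 5.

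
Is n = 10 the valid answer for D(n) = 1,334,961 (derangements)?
Yes
D(10) = (10-1)·[D(9) + D(8)] = 9·[133,496 + 14,833] = 1,334,961, which equals 1,334,961.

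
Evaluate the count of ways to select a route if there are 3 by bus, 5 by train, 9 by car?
17

Working:
By the addition principle: 3 + 5 + 9 = 17.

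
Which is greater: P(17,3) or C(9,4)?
P(17,3)

Working:
P(17,3)=4,080, C(9,4)=126.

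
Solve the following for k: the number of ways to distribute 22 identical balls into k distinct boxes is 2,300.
4

Reasoning: Stars and bars: the count is C(22+k−1, k−1), increasing in k. k=2: C(23,1) = 23, k=3: C(24,2) = 276, k=4: C(25,3) = 2,300 ✓. So k = 4.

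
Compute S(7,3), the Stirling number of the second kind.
301

Working:
Using the Stirling recurrence: S(n,k) = k·S(n-1,k) + S(n-1,k-1)
S(7,3) = 3·S(6,3) + S(6,2)
         = 3·90 + 31
         = 270 + 31
         = 301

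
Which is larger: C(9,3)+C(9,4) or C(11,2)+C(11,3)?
First=210, Second=220.
Final answer: C(11,2)+C(11,3)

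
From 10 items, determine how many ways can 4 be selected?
C(10,4) = 10! / (4! × (10-4)!)
         = 10! / (4! × 6!)
         = 210
Final answer: 210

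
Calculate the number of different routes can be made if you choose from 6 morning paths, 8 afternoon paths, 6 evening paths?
288

By the multiplication principle: 6 × 8 × 6 = 288.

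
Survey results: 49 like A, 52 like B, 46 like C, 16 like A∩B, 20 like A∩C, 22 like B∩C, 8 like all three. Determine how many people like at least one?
97
|A∪B∪C| = 49+52+46-16-20-22+8 = 97.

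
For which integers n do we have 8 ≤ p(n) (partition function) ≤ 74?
6, 7, 8, 9, 10, 11

Solution: Tabulating p(n) via p(n) = p(n−1) + p(n−2) − p(n−5) − p(n−7) + …: p(5)=7; p(6)=11; p(7)=15; p(8)=22; p(9)=30; p(10)=42; p(11)=56; p(12)=77. So valid n = 6, 7, 8, 9, 10, 11.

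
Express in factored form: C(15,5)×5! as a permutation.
P(15,5)
C(15,5)×5! = [15!/(5!(10)!)]×5! = 15!/(10)! = P(15,5) = 360,360.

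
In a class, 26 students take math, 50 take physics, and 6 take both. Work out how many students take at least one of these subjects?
70

Working:
|A∪B| = |A|+|B|-|A∩B| = 26+50-6 = 70.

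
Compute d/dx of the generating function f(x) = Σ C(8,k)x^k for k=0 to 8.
Σ k·C(8,k)x^(k-1) for k=1 to 8
Term-by-term differentiation gives Σ k·C(8,k)x^{k-1} for k=1 to 8.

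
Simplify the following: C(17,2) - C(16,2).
16

Solution: C(17,2) - C(16,2) = C(16,1) = 16.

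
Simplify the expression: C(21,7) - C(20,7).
38,760

C(21,7) - C(20,7) = C(20,6) = 38,760.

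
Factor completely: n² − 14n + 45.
(n − 5)(n − 9)

Solution: Seek roots whose sum is 14 and product is 45: (5, 9). So n² − 14n + 45 = (n − 5)(n − 9).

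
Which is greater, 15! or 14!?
15!=1,307,674,368,000, 14!=87,178,291,200. 15! > 14!.

Answer: 15!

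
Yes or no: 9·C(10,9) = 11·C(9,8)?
No

Absorption identity k·C(n,k) = n·C(n-1,k-1). LHS = 9·10 = 90; RHS = 11·9 = 99.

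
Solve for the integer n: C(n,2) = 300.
25
C(n,2) = n(n−1)/2! is increasing in n, and n(n−1) = 2!·300 = 600 ≈ (n−0.5)^2 gives n ≈ 25.0. Check: C(23,2) = 253, C(24,2) = 276, C(25,2) = 300 ✓. So n = 25.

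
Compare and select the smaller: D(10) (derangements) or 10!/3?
10!/3

Explanation: D(10) = (10-1)·[D(9) + D(8)] = 9·[133,496 + 14,833] = 1,334,961; 10!/3 = 3,628,800/3 = 1,209,600.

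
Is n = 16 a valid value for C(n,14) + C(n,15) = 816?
C(16,14) + C(16,15) = 120 + 16 = 136, which does not equal 816.
Final answer: No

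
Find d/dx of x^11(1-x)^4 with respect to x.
Product rule: 11x^{10}(1-x)^{4} + x^11·(-4)(1-x)^{3}.
Final answer: 11x^10(1-x)^4 - 4x^11(1-x)^3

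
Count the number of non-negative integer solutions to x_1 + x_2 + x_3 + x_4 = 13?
C(13+4-1, 4-1) = 560.

Answer: 560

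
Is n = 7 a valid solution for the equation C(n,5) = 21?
Yes

Solution: C(7,5) = 7·6·5·4·3/5! = 2,520/120 = 21, which equals 21.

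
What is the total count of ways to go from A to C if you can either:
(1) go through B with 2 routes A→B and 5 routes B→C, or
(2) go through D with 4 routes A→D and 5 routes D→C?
30

Reasoning: Route via B: 2×5=10. Route via D: 4×5=20. Total: 30.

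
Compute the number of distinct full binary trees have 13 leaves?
208,012

Working:
Using the Catalan number formula: C_n = C(2n, n) / (n+1)
C_12 = C(24, 12) / (12+1)
     = 2704156 / 13
     = 208,012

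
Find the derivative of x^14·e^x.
Product rule: d/dx[x^14]·e^x + x^14·d/dx[e^x] = 14x^{13}e^x + x^14e^x.
Final answer: (14x^13 + x^14)e^x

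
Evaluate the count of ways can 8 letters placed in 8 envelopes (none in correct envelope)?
14,833

Reasoning: Using D(n) = (n-1)[D(n-1) + D(n-2)]:
D(8) = (8-1) × [D(7) + D(6)]
      = 7 × [1854 + 265]
      = 7 × 2119
      = 14,833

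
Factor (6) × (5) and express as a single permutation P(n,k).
P(6,2) = 6!/(4)!

Solution: Product of 2 consecutive descending integers starting at 6: P(6,2) = 6!/4! = 30.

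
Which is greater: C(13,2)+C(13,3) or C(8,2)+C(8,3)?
First=364, Second=84.

Answer: C(13,2)+C(13,3)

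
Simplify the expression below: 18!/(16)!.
This equals 18×17 = 306.
Final answer: 306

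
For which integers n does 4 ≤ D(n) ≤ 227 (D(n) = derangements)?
4, 5

Using D(n) = (n−1)[D(n−1) + D(n−2)] with D(1)=0, D(2)=1: D(3)=2; D(4)=9; D(5)=44; D(6)=265. So valid n = 4, 5.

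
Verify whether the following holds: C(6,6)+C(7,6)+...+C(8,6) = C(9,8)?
False

Hockey stick identity gives Σ = C(9,7) = 36; RHS C(9,8) = 9.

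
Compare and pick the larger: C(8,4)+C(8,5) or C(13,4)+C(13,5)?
C(13,4)+C(13,5)
First=126, Second=2,002.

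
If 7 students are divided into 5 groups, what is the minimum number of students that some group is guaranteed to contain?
Pigeonhole: ⌈7/5⌉ = 2.
Final answer: 2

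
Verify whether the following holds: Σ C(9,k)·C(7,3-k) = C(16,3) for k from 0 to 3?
True

Solution: Vandermonde's identity gives C(16,3) = 560; RHS C(16,3) = 560.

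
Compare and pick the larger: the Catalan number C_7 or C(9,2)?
C_7 = C(14,7)/(7+1) = 3,432/8 = 429; C(9,2) = 36.

Answer: C_7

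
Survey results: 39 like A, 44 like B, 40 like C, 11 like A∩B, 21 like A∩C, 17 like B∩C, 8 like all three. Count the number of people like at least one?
|A∪B∪C| = 39+44+40-11-21-17+8 = 82.
Final answer: 82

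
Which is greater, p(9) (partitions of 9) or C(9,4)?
C(9,4)

Explanation: Pentagonal recurrence p(n) = p(n−1) + p(n−2) − p(n−5) − p(n−7) + …: p(9) = p(8) + p(7) − p(4) − p(2) = 22 + 15 − 5 − 2 = 30; C(9,4) = 126.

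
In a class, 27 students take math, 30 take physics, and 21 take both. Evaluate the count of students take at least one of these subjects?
36

Solution: |A∪B| = |A|+|B|-|A∩B| = 27+30-21 = 36.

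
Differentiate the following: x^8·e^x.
(8x^7 + x^8)e^x
Product rule: d/dx[x^8]·e^x + x^8·d/dx[e^x] = 8x^{7}e^x + x^8e^x.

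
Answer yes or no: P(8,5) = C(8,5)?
No
P(8,5) = 6,720 but C(8,5) = 56; they differ by a factor of 5! = 120, so the statement does not hold.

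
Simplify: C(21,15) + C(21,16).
74,613

By Pascal's identity: C(22,16) = 74,613.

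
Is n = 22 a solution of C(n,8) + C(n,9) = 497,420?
No

Working:
C(22,8) + C(22,9) = 319,770 + 497,420 = 817,190, which does not equal 497,420.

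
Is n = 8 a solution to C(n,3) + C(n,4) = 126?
C(8,3) + C(8,4) = 56 + 70 = 126, which equals 126.

Answer: Yes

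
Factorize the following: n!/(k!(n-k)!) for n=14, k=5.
This is the binomial coefficient C(14,5) = 2,002.
Final answer: C(14,5) = 2,002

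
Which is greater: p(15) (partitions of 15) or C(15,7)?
C(15,7)

Working:
Pentagonal recurrence p(n) = p(n−1) + p(n−2) − p(n−5) − p(n−7) + …: p(15) = p(14) + p(13) − p(10) − p(8) + p(3) + p(0) = 135 + 101 − 42 − 22 + 3 + 1 = 176; C(15,7) = 6,435.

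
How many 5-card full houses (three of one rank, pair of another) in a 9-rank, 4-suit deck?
1,728

Solution: Triple rank: 9. Triple suits: C(4,3)=4. Pair rank: 8. Pair suits: C(4,2)=6. Total: 1,728.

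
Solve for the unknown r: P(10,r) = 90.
2

Working:
P(10,r) = 10·9·…·(10−r+1), a product of r factors. Multiplying down from 10: 10 = 10; 10·9 = 90 ✓ (2 factors). So r = 2.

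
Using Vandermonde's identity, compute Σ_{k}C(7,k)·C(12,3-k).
= C(7+12,3) = C(19,3) = 969.
Final answer: 969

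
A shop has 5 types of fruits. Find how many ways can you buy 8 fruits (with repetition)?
495
Stars and bars: C(8+5-1, 8) = C(12, 8) = 495.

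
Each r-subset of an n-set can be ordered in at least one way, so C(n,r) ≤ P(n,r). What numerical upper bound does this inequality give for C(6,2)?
30

Explanation: P(6,2) = 6·5 = 30, so C(6,2) ≤ 30. (The bound is loose by a factor of 2! = 2: C(6,2) = 30/2 = 15.)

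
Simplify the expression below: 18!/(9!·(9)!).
48,620

Working:
This is C(18,9) = 48,620.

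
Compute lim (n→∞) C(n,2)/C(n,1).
∞
C(n,2)/C(n,1) = (n-1)/2 → ∞ as n → ∞.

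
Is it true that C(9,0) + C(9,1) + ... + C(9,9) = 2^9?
True

Solution: Binomial theorem with x = y = 1: Σ C(9,i) = (1+1)^9 = 2^9 = 512. The statement holds.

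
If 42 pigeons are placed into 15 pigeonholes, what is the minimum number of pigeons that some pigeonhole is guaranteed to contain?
3
Pigeonhole: ⌈42/15⌉ = 3.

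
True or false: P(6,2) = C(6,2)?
False

P(6,2) = 30 and C(6,2) = 15; P(n,r) = r! × C(n,r) so P > C whenever r ≥ 2.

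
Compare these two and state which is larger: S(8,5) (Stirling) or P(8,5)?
S(8,5) = 5·S(7,5) + S(7,4) = 5·140 + 350 = 1,050; P(8,5) = 6,720.

Answer: P(8,5)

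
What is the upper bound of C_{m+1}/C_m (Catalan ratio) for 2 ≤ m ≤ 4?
C_{m+1}/C_m = 2(2m+1)/(m+2), which increases with m. Maximum at m = 4: 2·9/6 = 3.

Answer: 3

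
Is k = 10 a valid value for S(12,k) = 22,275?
S(12,10) = 10·S(11,10) + S(11,9) = 10·55 + 1,155 = 1,705, which does not equal 22,275.

Answer: No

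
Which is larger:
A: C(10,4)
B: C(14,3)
B

Working:
A=C(10,4)=210, B=C(14,3)=364.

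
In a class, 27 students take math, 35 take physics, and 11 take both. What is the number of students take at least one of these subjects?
51

Working:
|A∪B| = |A|+|B|-|A∩B| = 27+35-11 = 51.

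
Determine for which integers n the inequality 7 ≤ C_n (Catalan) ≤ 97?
4, 5
C_3=5; C_4=14; C_5=42; C_6=132. So valid n = 4, 5.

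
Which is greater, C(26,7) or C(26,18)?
C(26,18)
C(26,7)=657,800, C(26,18)=1,562,275.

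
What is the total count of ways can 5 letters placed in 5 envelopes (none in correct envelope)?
44

Explanation: Using D(n) = (n-1)[D(n-1) + D(n-2)]:
D(5) = (5-1) × [D(4) + D(3)]
      = 4 × [9 + 2]
      = 4 × 11
      = 44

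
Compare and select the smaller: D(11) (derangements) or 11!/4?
D(11) = (11-1)·[D(10) + D(9)] = 10·[1,334,961 + 133,496] = 14,684,570; 11!/4 = 39,916,800/4 = 9,979,200.
Final answer: 11!/4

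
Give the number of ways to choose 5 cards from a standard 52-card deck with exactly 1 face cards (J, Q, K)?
1,096,680

Solution: 12 face cards and 40 non-face cards: C(12,1) × C(40,4) = 12 × 91,390 = 1,096,680.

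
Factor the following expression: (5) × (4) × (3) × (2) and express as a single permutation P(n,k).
P(5,4) = 5!/(1)!
Product of 4 consecutive descending integers starting at 5: P(5,4) = 5!/1! = 120.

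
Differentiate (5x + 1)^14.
70(5x + 1)^13

Explanation: Chain rule: 14(5x+1)^{13} × 5 = 70(5x+1)^{13}.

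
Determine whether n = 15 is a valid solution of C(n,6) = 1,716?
C(15,6) = 15·14·13·12·11·10/6! = 3,603,600/720 = 5,005, which does not equal 1,716.
Final answer: No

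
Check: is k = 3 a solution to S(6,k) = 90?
Yes

Solution: S(6,3) = 3·S(5,3) + S(5,2) = 3·25 + 15 = 90, which equals 90.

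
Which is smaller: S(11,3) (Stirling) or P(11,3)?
P(11,3)

Explanation: S(11,3) = 3·S(10,3) + S(10,2) = 3·9,330 + 511 = 28,501; P(11,3) = 990.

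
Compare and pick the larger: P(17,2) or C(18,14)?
C(18,14)

Solution: P(17,2)=272, C(18,14)=3,060.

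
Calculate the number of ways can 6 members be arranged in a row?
720

Arrangements of 6 distinct objects: 6! = 720.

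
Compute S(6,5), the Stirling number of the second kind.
15

Using the Stirling recurrence: S(n,k) = k·S(n-1,k) + S(n-1,k-1)
S(6,5) = 5·S(5,5) + S(5,4)
         = 5·1 + 10
         = 5 + 10
         = 15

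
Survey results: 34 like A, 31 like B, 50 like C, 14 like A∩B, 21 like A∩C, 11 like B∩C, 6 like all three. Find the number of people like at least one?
75

|A∪B∪C| = 34+31+50-14-21-11+6 = 75.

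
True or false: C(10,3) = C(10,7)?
True

Solution: C(10,3) = C(10,10-3) by the symmetry property; both equal 120.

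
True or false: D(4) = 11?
False
Derangements of 4 elements: D(4) = (4-1)·[D(3) + D(2)] = 3·[2 + 1] = 9.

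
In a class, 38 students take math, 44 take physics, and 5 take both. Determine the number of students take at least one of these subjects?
|A∪B| = |A|+|B|-|A∩B| = 38+44-5 = 77.

Answer: 77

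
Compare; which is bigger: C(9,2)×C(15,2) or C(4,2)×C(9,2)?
C(9,2)×C(15,2)=3,780, C(4,2)×C(9,2)=216.
Final answer: C(9,2)×C(15,2)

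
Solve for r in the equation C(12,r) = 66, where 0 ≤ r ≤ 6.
2

Explanation: C(12,r) is increasing for 0 ≤ r ≤ 6. Stepping up (C(12,r+1) = C(12,r)·(12−r)/(r+1)): C(12,1) = 12, C(12,2) = 66 ✓. So r = 2.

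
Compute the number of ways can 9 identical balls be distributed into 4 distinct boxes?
220
C(9+4-1, 4-1) = C(12, 3) = 220.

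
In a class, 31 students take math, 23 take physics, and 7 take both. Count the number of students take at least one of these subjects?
47
|A∪B| = |A|+|B|-|A∩B| = 31+23-7 = 47.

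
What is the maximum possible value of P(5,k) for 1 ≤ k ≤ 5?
120

P(5,k) increases in k, so maximum at k = 5: 5! = 120.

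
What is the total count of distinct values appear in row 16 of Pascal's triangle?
9

Explanation: Row 16 has entries C(16,0)..C(16,16); by symmetry C(16,k)=C(16,16-k), giving 9 distinct values.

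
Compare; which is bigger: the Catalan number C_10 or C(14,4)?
C_10
C_10 = C(20,10)/(10+1) = 184,756/11 = 16,796; C(14,4) = 1,001.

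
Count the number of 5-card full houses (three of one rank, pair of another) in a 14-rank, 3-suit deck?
Triple rank: 14. Triple suits: C(3,3)=1. Pair rank: 13. Pair suits: C(3,2)=3. Total: 546.

Answer: 546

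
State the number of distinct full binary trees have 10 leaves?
4,862

Explanation: Using the Catalan number formula: C_n = C(2n, n) / (n+1)
C_9 = C(18, 9) / (9+1)
     = 48620 / 10
     = 4,862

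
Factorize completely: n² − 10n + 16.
Seek roots whose sum is 10 and product is 16: (2, 8). So n² − 10n + 16 = (n − 2)(n − 8).

Answer: (n − 2)(n − 8)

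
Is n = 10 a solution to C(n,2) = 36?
No
C(10,2) = 10·9/2! = 90/2 = 45, which does not equal 36.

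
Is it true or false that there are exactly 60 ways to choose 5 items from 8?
False
C(8,5) = 56 ≠ 60.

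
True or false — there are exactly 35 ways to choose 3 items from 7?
C(7,3) = 35.

Answer: True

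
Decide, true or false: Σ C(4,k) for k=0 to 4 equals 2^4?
True
Binomial theorem: Σ C(4,k) = (1+1)^4 = 2^4 = 16; RHS 2^4 = 16.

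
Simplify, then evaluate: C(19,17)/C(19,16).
3/17

Reasoning: C(n,k+1)/C(n,k) = (n−k)/(k+1). Here (19−16)/(16+1) = 3/17 = 3/17.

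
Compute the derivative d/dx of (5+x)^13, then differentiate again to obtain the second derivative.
First derivative: 13(5+x)^{12}. Second derivative: 13·12·(5+x)^{11} = 156(5+x)^{11}.
Final answer: 156(5+x)^11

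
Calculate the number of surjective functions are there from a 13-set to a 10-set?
142,702,560,000

Onto functions = 10! × S(13,10)
First compute S(13,10) via recurrence:
Using the Stirling recurrence: S(n,k) = k·S(n-1,k) + S(n-1,k-1)
S(13,10) = 10·S(12,10) + S(12,9)
         = 10·1705 + 22275
         = 17050 + 22275
         = 39,325
Then: 3628800 × 39325 = 142,702,560,000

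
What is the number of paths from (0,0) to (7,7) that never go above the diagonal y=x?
Counted by the Catalan number C_7: C_7 = C(14,7)/(7+1) = 3,432/8 = 429.

Answer: 429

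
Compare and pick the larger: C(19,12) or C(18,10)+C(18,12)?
C(18,10)+C(18,12)

Working:
C(19,12)=50,388; C(18,10)+C(18,12)=43,758+18,564=62,322.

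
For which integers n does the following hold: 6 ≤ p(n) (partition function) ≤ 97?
5, 6, 7, 8, 9, 10, 11, 12

Tabulating p(n) via p(n) = p(n−1) + p(n−2) − p(n−5) − p(n−7) + …: p(4)=5; p(5)=7; p(6)=11; p(7)=15; p(8)=22; p(9)=30; p(10)=42; p(11)=56; p(12)=77; p(13)=101. So valid n = 5, 6, 7, 8, 9, 10, 11, 12.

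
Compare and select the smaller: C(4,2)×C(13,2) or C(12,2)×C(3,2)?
C(12,2)×C(3,2)

Solution: C(4,2)×C(13,2)=468, C(12,2)×C(3,2)=198.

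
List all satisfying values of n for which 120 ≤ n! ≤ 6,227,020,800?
5, 6, 7, 8, 9, 10, 11, 12, 13

n! is strictly increasing; 5! = 120 and 13! = 6,227,020,800, so valid n = 5, 6, 7, 8, 9, 10, 11, 12, 13.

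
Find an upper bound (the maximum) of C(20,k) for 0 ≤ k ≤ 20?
184,756

Reasoning: Maximum at k = 10: C(20,10) = 184,756.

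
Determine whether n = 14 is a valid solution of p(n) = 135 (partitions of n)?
Yes

Explanation: Pentagonal recurrence p(n) = p(n−1) + p(n−2) − p(n−5) − p(n−7) + …: p(14) = p(13) + p(12) − p(9) − p(7) + p(2) = 101 + 77 − 30 − 15 + 2 = 135, which equals 135.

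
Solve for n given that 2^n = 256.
8

Solution: 2^8 = 256, so n = 8.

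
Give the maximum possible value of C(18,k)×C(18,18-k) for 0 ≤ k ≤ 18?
2,363,904,400

C(18,k)·C(18,18-k) = C(18,k)², maximised at the centre k = 9: C(18,9)² = 2,363,904,400.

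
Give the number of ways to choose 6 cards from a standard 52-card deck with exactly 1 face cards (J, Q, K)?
7,896,096

Reasoning: 12 face cards and 40 non-face cards: C(12,1) × C(40,5) = 12 × 658,008 = 7,896,096.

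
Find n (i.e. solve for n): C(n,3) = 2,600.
C(n,3) = n(n−1)(n−2)/3! is increasing in n, and n(n−1)(n−2) = 3!·2,600 = 15,600 ≈ (n−1)^3 gives n ≈ 26.0. Check: C(24,3) = 2,024, C(25,3) = 2,300, C(26,3) = 2,600 ✓. So n = 26.

Answer: 26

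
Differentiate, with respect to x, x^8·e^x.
(8x^7 + x^8)e^x

Reasoning: Product rule: d/dx[x^8]·e^x + x^8·d/dx[e^x] = 8x^{7}e^x + x^8e^x.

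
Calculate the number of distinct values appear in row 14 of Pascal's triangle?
8

Row 14 has entries C(14,0)..C(14,14); by symmetry C(14,k)=C(14,14-k), giving 8 distinct values.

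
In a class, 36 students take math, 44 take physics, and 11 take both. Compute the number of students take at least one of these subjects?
69

Reasoning: |A∪B| = |A|+|B|-|A∩B| = 36+44-11 = 69.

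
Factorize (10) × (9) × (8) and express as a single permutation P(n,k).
Product of 3 consecutive descending integers starting at 10: P(10,3) = 10!/7! = 720.
Final answer: P(10,3) = 10!/(7)!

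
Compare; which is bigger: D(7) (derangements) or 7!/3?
D(7)

Explanation: D(7) = (7-1)·[D(6) + D(5)] = 6·[265 + 44] = 1,854; 7!/3 = 5,040/3 = 1,680.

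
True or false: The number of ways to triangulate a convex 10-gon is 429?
False
Triangulations of a convex 10-gon are counted by the Catalan number C_8: C_8 = C(16,8)/(8+1) = 12,870/9 = 1,430.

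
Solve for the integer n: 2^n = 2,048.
11

Explanation: 2,048 = 1,024 × 2 = 2^10 × 2^1 = 2^11, so n = 11.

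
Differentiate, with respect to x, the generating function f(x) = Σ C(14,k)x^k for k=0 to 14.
Σ k·C(14,k)x^(k-1) for k=1 to 14

Term-by-term differentiation gives Σ k·C(14,k)x^{k-1} for k=1 to 14.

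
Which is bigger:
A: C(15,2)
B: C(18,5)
B

A=C(15,2)=105, B=C(18,5)=8,568.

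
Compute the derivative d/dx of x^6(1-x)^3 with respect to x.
Product rule: 6x^{5}(1-x)^{3} + x^6·(-3)(1-x)^{2}.

Answer: 6x^5(1-x)^3 - 3x^6(1-x)^2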